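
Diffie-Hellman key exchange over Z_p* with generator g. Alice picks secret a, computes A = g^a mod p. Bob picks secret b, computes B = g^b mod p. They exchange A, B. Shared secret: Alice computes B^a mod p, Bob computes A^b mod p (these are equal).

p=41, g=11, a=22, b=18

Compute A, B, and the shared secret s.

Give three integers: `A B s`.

Answer: 2 21 31

Derivation:
A = 11^22 mod 41  (bits of 22 = 10110)
  bit 0 = 1: r = r^2 * 11 mod 41 = 1^2 * 11 = 1*11 = 11
  bit 1 = 0: r = r^2 mod 41 = 11^2 = 39
  bit 2 = 1: r = r^2 * 11 mod 41 = 39^2 * 11 = 4*11 = 3
  bit 3 = 1: r = r^2 * 11 mod 41 = 3^2 * 11 = 9*11 = 17
  bit 4 = 0: r = r^2 mod 41 = 17^2 = 2
  -> A = 2
B = 11^18 mod 41  (bits of 18 = 10010)
  bit 0 = 1: r = r^2 * 11 mod 41 = 1^2 * 11 = 1*11 = 11
  bit 1 = 0: r = r^2 mod 41 = 11^2 = 39
  bit 2 = 0: r = r^2 mod 41 = 39^2 = 4
  bit 3 = 1: r = r^2 * 11 mod 41 = 4^2 * 11 = 16*11 = 12
  bit 4 = 0: r = r^2 mod 41 = 12^2 = 21
  -> B = 21
s = B^a = 21^22 mod 41  (bits of 22 = 10110)
  bit 0 = 1: r = r^2 * 21 mod 41 = 1^2 * 21 = 1*21 = 21
  bit 1 = 0: r = r^2 mod 41 = 21^2 = 31
  bit 2 = 1: r = r^2 * 21 mod 41 = 31^2 * 21 = 18*21 = 9
  bit 3 = 1: r = r^2 * 21 mod 41 = 9^2 * 21 = 40*21 = 20
  bit 4 = 0: r = r^2 mod 41 = 20^2 = 31
  -> s = B^a = 31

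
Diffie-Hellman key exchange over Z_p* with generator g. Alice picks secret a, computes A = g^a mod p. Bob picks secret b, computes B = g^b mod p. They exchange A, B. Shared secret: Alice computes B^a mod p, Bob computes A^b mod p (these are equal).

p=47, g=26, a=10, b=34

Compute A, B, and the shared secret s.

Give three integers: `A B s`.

A = 26^10 mod 47  (bits of 10 = 1010)
  bit 0 = 1: r = r^2 * 26 mod 47 = 1^2 * 26 = 1*26 = 26
  bit 1 = 0: r = r^2 mod 47 = 26^2 = 18
  bit 2 = 1: r = r^2 * 26 mod 47 = 18^2 * 26 = 42*26 = 11
  bit 3 = 0: r = r^2 mod 47 = 11^2 = 27
  -> A = 27
B = 26^34 mod 47  (bits of 34 = 100010)
  bit 0 = 1: r = r^2 * 26 mod 47 = 1^2 * 26 = 1*26 = 26
  bit 1 = 0: r = r^2 mod 47 = 26^2 = 18
  bit 2 = 0: r = r^2 mod 47 = 18^2 = 42
  bit 3 = 0: r = r^2 mod 47 = 42^2 = 25
  bit 4 = 1: r = r^2 * 26 mod 47 = 25^2 * 26 = 14*26 = 35
  bit 5 = 0: r = r^2 mod 47 = 35^2 = 3
  -> B = 3
s = B^a = 3^10 mod 47  (bits of 10 = 1010)
  bit 0 = 1: r = r^2 * 3 mod 47 = 1^2 * 3 = 1*3 = 3
  bit 1 = 0: r = r^2 mod 47 = 3^2 = 9
  bit 2 = 1: r = r^2 * 3 mod 47 = 9^2 * 3 = 34*3 = 8
  bit 3 = 0: r = r^2 mod 47 = 8^2 = 17
  -> s = B^a = 17

Answer: 27 3 17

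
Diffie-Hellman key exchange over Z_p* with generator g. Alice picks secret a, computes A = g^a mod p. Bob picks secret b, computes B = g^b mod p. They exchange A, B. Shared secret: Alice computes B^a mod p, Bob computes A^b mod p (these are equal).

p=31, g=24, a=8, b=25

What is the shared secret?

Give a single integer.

A = 24^8 mod 31  (bits of 8 = 1000)
  bit 0 = 1: r = r^2 * 24 mod 31 = 1^2 * 24 = 1*24 = 24
  bit 1 = 0: r = r^2 mod 31 = 24^2 = 18
  bit 2 = 0: r = r^2 mod 31 = 18^2 = 14
  bit 3 = 0: r = r^2 mod 31 = 14^2 = 10
  -> A = 10
B = 24^25 mod 31  (bits of 25 = 11001)
  bit 0 = 1: r = r^2 * 24 mod 31 = 1^2 * 24 = 1*24 = 24
  bit 1 = 1: r = r^2 * 24 mod 31 = 24^2 * 24 = 18*24 = 29
  bit 2 = 0: r = r^2 mod 31 = 29^2 = 4
  bit 3 = 0: r = r^2 mod 31 = 4^2 = 16
  bit 4 = 1: r = r^2 * 24 mod 31 = 16^2 * 24 = 8*24 = 6
  -> B = 6
s = B^a = 6^8 mod 31  (bits of 8 = 1000)
  bit 0 = 1: r = r^2 * 6 mod 31 = 1^2 * 6 = 1*6 = 6
  bit 1 = 0: r = r^2 mod 31 = 6^2 = 5
  bit 2 = 0: r = r^2 mod 31 = 5^2 = 25
  bit 3 = 0: r = r^2 mod 31 = 25^2 = 5
  -> s = B^a = 5

Answer: 5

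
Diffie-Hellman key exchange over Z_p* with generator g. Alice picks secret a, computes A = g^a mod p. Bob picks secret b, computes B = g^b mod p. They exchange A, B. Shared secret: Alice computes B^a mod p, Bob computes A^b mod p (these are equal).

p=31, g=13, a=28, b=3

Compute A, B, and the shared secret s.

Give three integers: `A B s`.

Answer: 20 27 2

Derivation:
A = 13^28 mod 31  (bits of 28 = 11100)
  bit 0 = 1: r = r^2 * 13 mod 31 = 1^2 * 13 = 1*13 = 13
  bit 1 = 1: r = r^2 * 13 mod 31 = 13^2 * 13 = 14*13 = 27
  bit 2 = 1: r = r^2 * 13 mod 31 = 27^2 * 13 = 16*13 = 22
  bit 3 = 0: r = r^2 mod 31 = 22^2 = 19
  bit 4 = 0: r = r^2 mod 31 = 19^2 = 20
  -> A = 20
B = 13^3 mod 31  (bits of 3 = 11)
  bit 0 = 1: r = r^2 * 13 mod 31 = 1^2 * 13 = 1*13 = 13
  bit 1 = 1: r = r^2 * 13 mod 31 = 13^2 * 13 = 14*13 = 27
  -> B = 27
s = B^a = 27^28 mod 31  (bits of 28 = 11100)
  bit 0 = 1: r = r^2 * 27 mod 31 = 1^2 * 27 = 1*27 = 27
  bit 1 = 1: r = r^2 * 27 mod 31 = 27^2 * 27 = 16*27 = 29
  bit 2 = 1: r = r^2 * 27 mod 31 = 29^2 * 27 = 4*27 = 15
  bit 3 = 0: r = r^2 mod 31 = 15^2 = 8
  bit 4 = 0: r = r^2 mod 31 = 8^2 = 2
  -> s = B^a = 2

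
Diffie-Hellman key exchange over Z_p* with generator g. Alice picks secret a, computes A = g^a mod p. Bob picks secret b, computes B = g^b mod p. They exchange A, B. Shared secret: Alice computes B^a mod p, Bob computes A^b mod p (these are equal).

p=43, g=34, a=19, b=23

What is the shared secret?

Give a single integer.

Answer: 12

Derivation:
A = 34^19 mod 43  (bits of 19 = 10011)
  bit 0 = 1: r = r^2 * 34 mod 43 = 1^2 * 34 = 1*34 = 34
  bit 1 = 0: r = r^2 mod 43 = 34^2 = 38
  bit 2 = 0: r = r^2 mod 43 = 38^2 = 25
  bit 3 = 1: r = r^2 * 34 mod 43 = 25^2 * 34 = 23*34 = 8
  bit 4 = 1: r = r^2 * 34 mod 43 = 8^2 * 34 = 21*34 = 26
  -> A = 26
B = 34^23 mod 43  (bits of 23 = 10111)
  bit 0 = 1: r = r^2 * 34 mod 43 = 1^2 * 34 = 1*34 = 34
  bit 1 = 0: r = r^2 mod 43 = 34^2 = 38
  bit 2 = 1: r = r^2 * 34 mod 43 = 38^2 * 34 = 25*34 = 33
  bit 3 = 1: r = r^2 * 34 mod 43 = 33^2 * 34 = 14*34 = 3
  bit 4 = 1: r = r^2 * 34 mod 43 = 3^2 * 34 = 9*34 = 5
  -> B = 5
s = B^a = 5^19 mod 43  (bits of 19 = 10011)
  bit 0 = 1: r = r^2 * 5 mod 43 = 1^2 * 5 = 1*5 = 5
  bit 1 = 0: r = r^2 mod 43 = 5^2 = 25
  bit 2 = 0: r = r^2 mod 43 = 25^2 = 23
  bit 3 = 1: r = r^2 * 5 mod 43 = 23^2 * 5 = 13*5 = 22
  bit 4 = 1: r = r^2 * 5 mod 43 = 22^2 * 5 = 11*5 = 12
  -> s = B^a = 12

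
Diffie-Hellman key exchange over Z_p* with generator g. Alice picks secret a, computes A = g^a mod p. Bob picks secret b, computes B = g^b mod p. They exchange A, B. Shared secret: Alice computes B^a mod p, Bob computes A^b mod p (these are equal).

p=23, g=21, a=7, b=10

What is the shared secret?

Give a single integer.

Answer: 16

Derivation:
A = 21^7 mod 23  (bits of 7 = 111)
  bit 0 = 1: r = r^2 * 21 mod 23 = 1^2 * 21 = 1*21 = 21
  bit 1 = 1: r = r^2 * 21 mod 23 = 21^2 * 21 = 4*21 = 15
  bit 2 = 1: r = r^2 * 21 mod 23 = 15^2 * 21 = 18*21 = 10
  -> A = 10
B = 21^10 mod 23  (bits of 10 = 1010)
  bit 0 = 1: r = r^2 * 21 mod 23 = 1^2 * 21 = 1*21 = 21
  bit 1 = 0: r = r^2 mod 23 = 21^2 = 4
  bit 2 = 1: r = r^2 * 21 mod 23 = 4^2 * 21 = 16*21 = 14
  bit 3 = 0: r = r^2 mod 23 = 14^2 = 12
  -> B = 12
s = B^a = 12^7 mod 23  (bits of 7 = 111)
  bit 0 = 1: r = r^2 * 12 mod 23 = 1^2 * 12 = 1*12 = 12
  bit 1 = 1: r = r^2 * 12 mod 23 = 12^2 * 12 = 6*12 = 3
  bit 2 = 1: r = r^2 * 12 mod 23 = 3^2 * 12 = 9*12 = 16
  -> s = B^a = 16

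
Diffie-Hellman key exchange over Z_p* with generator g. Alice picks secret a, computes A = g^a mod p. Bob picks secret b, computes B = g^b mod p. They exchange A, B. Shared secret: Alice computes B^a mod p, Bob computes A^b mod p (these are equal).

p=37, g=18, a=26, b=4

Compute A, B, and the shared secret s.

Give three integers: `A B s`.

Answer: 25 7 16

Derivation:
A = 18^26 mod 37  (bits of 26 = 11010)
  bit 0 = 1: r = r^2 * 18 mod 37 = 1^2 * 18 = 1*18 = 18
  bit 1 = 1: r = r^2 * 18 mod 37 = 18^2 * 18 = 28*18 = 23
  bit 2 = 0: r = r^2 mod 37 = 23^2 = 11
  bit 3 = 1: r = r^2 * 18 mod 37 = 11^2 * 18 = 10*18 = 32
  bit 4 = 0: r = r^2 mod 37 = 32^2 = 25
  -> A = 25
B = 18^4 mod 37  (bits of 4 = 100)
  bit 0 = 1: r = r^2 * 18 mod 37 = 1^2 * 18 = 1*18 = 18
  bit 1 = 0: r = r^2 mod 37 = 18^2 = 28
  bit 2 = 0: r = r^2 mod 37 = 28^2 = 7
  -> B = 7
s = B^a = 7^26 mod 37  (bits of 26 = 11010)
  bit 0 = 1: r = r^2 * 7 mod 37 = 1^2 * 7 = 1*7 = 7
  bit 1 = 1: r = r^2 * 7 mod 37 = 7^2 * 7 = 12*7 = 10
  bit 2 = 0: r = r^2 mod 37 = 10^2 = 26
  bit 3 = 1: r = r^2 * 7 mod 37 = 26^2 * 7 = 10*7 = 33
  bit 4 = 0: r = r^2 mod 37 = 33^2 = 16
  -> s = B^a = 16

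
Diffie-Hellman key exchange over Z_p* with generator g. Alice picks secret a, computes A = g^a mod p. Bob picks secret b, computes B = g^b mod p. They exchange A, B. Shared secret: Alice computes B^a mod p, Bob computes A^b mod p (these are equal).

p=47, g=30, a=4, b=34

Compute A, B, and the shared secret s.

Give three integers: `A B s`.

A = 30^4 mod 47  (bits of 4 = 100)
  bit 0 = 1: r = r^2 * 30 mod 47 = 1^2 * 30 = 1*30 = 30
  bit 1 = 0: r = r^2 mod 47 = 30^2 = 7
  bit 2 = 0: r = r^2 mod 47 = 7^2 = 2
  -> A = 2
B = 30^34 mod 47  (bits of 34 = 100010)
  bit 0 = 1: r = r^2 * 30 mod 47 = 1^2 * 30 = 1*30 = 30
  bit 1 = 0: r = r^2 mod 47 = 30^2 = 7
  bit 2 = 0: r = r^2 mod 47 = 7^2 = 2
  bit 3 = 0: r = r^2 mod 47 = 2^2 = 4
  bit 4 = 1: r = r^2 * 30 mod 47 = 4^2 * 30 = 16*30 = 10
  bit 5 = 0: r = r^2 mod 47 = 10^2 = 6
  -> B = 6
s = B^a = 6^4 mod 47  (bits of 4 = 100)
  bit 0 = 1: r = r^2 * 6 mod 47 = 1^2 * 6 = 1*6 = 6
  bit 1 = 0: r = r^2 mod 47 = 6^2 = 36
  bit 2 = 0: r = r^2 mod 47 = 36^2 = 27
  -> s = B^a = 27

Answer: 2 6 27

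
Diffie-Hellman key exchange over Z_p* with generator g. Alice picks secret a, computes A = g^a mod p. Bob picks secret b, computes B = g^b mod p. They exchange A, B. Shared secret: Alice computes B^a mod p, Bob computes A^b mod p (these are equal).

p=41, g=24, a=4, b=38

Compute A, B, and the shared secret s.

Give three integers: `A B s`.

A = 24^4 mod 41  (bits of 4 = 100)
  bit 0 = 1: r = r^2 * 24 mod 41 = 1^2 * 24 = 1*24 = 24
  bit 1 = 0: r = r^2 mod 41 = 24^2 = 2
  bit 2 = 0: r = r^2 mod 41 = 2^2 = 4
  -> A = 4
B = 24^38 mod 41  (bits of 38 = 100110)
  bit 0 = 1: r = r^2 * 24 mod 41 = 1^2 * 24 = 1*24 = 24
  bit 1 = 0: r = r^2 mod 41 = 24^2 = 2
  bit 2 = 0: r = r^2 mod 41 = 2^2 = 4
  bit 3 = 1: r = r^2 * 24 mod 41 = 4^2 * 24 = 16*24 = 15
  bit 4 = 1: r = r^2 * 24 mod 41 = 15^2 * 24 = 20*24 = 29
  bit 5 = 0: r = r^2 mod 41 = 29^2 = 21
  -> B = 21
s = B^a = 21^4 mod 41  (bits of 4 = 100)
  bit 0 = 1: r = r^2 * 21 mod 41 = 1^2 * 21 = 1*21 = 21
  bit 1 = 0: r = r^2 mod 41 = 21^2 = 31
  bit 2 = 0: r = r^2 mod 41 = 31^2 = 18
  -> s = B^a = 18

Answer: 4 21 18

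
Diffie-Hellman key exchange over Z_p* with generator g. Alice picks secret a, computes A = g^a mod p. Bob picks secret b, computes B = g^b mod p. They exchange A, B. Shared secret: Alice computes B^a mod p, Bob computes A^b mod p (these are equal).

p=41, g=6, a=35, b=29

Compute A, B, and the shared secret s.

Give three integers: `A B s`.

A = 6^35 mod 41  (bits of 35 = 100011)
  bit 0 = 1: r = r^2 * 6 mod 41 = 1^2 * 6 = 1*6 = 6
  bit 1 = 0: r = r^2 mod 41 = 6^2 = 36
  bit 2 = 0: r = r^2 mod 41 = 36^2 = 25
  bit 3 = 0: r = r^2 mod 41 = 25^2 = 10
  bit 4 = 1: r = r^2 * 6 mod 41 = 10^2 * 6 = 18*6 = 26
  bit 5 = 1: r = r^2 * 6 mod 41 = 26^2 * 6 = 20*6 = 38
  -> A = 38
B = 6^29 mod 41  (bits of 29 = 11101)
  bit 0 = 1: r = r^2 * 6 mod 41 = 1^2 * 6 = 1*6 = 6
  bit 1 = 1: r = r^2 * 6 mod 41 = 6^2 * 6 = 36*6 = 11
  bit 2 = 1: r = r^2 * 6 mod 41 = 11^2 * 6 = 39*6 = 29
  bit 3 = 0: r = r^2 mod 41 = 29^2 = 21
  bit 4 = 1: r = r^2 * 6 mod 41 = 21^2 * 6 = 31*6 = 22
  -> B = 22
s = B^a = 22^35 mod 41  (bits of 35 = 100011)
  bit 0 = 1: r = r^2 * 22 mod 41 = 1^2 * 22 = 1*22 = 22
  bit 1 = 0: r = r^2 mod 41 = 22^2 = 33
  bit 2 = 0: r = r^2 mod 41 = 33^2 = 23
  bit 3 = 0: r = r^2 mod 41 = 23^2 = 37
  bit 4 = 1: r = r^2 * 22 mod 41 = 37^2 * 22 = 16*22 = 24
  bit 5 = 1: r = r^2 * 22 mod 41 = 24^2 * 22 = 2*22 = 3
  -> s = B^a = 3

Answer: 38 22 3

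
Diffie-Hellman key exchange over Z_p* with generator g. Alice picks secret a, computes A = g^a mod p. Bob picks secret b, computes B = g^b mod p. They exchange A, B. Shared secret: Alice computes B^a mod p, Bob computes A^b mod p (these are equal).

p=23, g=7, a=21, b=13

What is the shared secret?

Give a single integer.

Answer: 15

Derivation:
A = 7^21 mod 23  (bits of 21 = 10101)
  bit 0 = 1: r = r^2 * 7 mod 23 = 1^2 * 7 = 1*7 = 7
  bit 1 = 0: r = r^2 mod 23 = 7^2 = 3
  bit 2 = 1: r = r^2 * 7 mod 23 = 3^2 * 7 = 9*7 = 17
  bit 3 = 0: r = r^2 mod 23 = 17^2 = 13
  bit 4 = 1: r = r^2 * 7 mod 23 = 13^2 * 7 = 8*7 = 10
  -> A = 10
B = 7^13 mod 23  (bits of 13 = 1101)
  bit 0 = 1: r = r^2 * 7 mod 23 = 1^2 * 7 = 1*7 = 7
  bit 1 = 1: r = r^2 * 7 mod 23 = 7^2 * 7 = 3*7 = 21
  bit 2 = 0: r = r^2 mod 23 = 21^2 = 4
  bit 3 = 1: r = r^2 * 7 mod 23 = 4^2 * 7 = 16*7 = 20
  -> B = 20
s = B^a = 20^21 mod 23  (bits of 21 = 10101)
  bit 0 = 1: r = r^2 * 20 mod 23 = 1^2 * 20 = 1*20 = 20
  bit 1 = 0: r = r^2 mod 23 = 20^2 = 9
  bit 2 = 1: r = r^2 * 20 mod 23 = 9^2 * 20 = 12*20 = 10
  bit 3 = 0: r = r^2 mod 23 = 10^2 = 8
  bit 4 = 1: r = r^2 * 20 mod 23 = 8^2 * 20 = 18*20 = 15
  -> s = B^a = 15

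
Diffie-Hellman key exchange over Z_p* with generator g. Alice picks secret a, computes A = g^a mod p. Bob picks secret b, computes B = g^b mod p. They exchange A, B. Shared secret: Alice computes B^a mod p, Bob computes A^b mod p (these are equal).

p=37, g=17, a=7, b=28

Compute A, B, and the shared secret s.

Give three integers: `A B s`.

Answer: 15 9 16

Derivation:
A = 17^7 mod 37  (bits of 7 = 111)
  bit 0 = 1: r = r^2 * 17 mod 37 = 1^2 * 17 = 1*17 = 17
  bit 1 = 1: r = r^2 * 17 mod 37 = 17^2 * 17 = 30*17 = 29
  bit 2 = 1: r = r^2 * 17 mod 37 = 29^2 * 17 = 27*17 = 15
  -> A = 15
B = 17^28 mod 37  (bits of 28 = 11100)
  bit 0 = 1: r = r^2 * 17 mod 37 = 1^2 * 17 = 1*17 = 17
  bit 1 = 1: r = r^2 * 17 mod 37 = 17^2 * 17 = 30*17 = 29
  bit 2 = 1: r = r^2 * 17 mod 37 = 29^2 * 17 = 27*17 = 15
  bit 3 = 0: r = r^2 mod 37 = 15^2 = 3
  bit 4 = 0: r = r^2 mod 37 = 3^2 = 9
  -> B = 9
s = B^a = 9^7 mod 37  (bits of 7 = 111)
  bit 0 = 1: r = r^2 * 9 mod 37 = 1^2 * 9 = 1*9 = 9
  bit 1 = 1: r = r^2 * 9 mod 37 = 9^2 * 9 = 7*9 = 26
  bit 2 = 1: r = r^2 * 9 mod 37 = 26^2 * 9 = 10*9 = 16
  -> s = B^a = 16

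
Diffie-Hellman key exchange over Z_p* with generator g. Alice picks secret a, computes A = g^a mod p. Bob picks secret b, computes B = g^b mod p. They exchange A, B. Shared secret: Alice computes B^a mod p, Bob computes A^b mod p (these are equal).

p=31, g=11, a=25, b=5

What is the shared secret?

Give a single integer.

A = 11^25 mod 31  (bits of 25 = 11001)
  bit 0 = 1: r = r^2 * 11 mod 31 = 1^2 * 11 = 1*11 = 11
  bit 1 = 1: r = r^2 * 11 mod 31 = 11^2 * 11 = 28*11 = 29
  bit 2 = 0: r = r^2 mod 31 = 29^2 = 4
  bit 3 = 0: r = r^2 mod 31 = 4^2 = 16
  bit 4 = 1: r = r^2 * 11 mod 31 = 16^2 * 11 = 8*11 = 26
  -> A = 26
B = 11^5 mod 31  (bits of 5 = 101)
  bit 0 = 1: r = r^2 * 11 mod 31 = 1^2 * 11 = 1*11 = 11
  bit 1 = 0: r = r^2 mod 31 = 11^2 = 28
  bit 2 = 1: r = r^2 * 11 mod 31 = 28^2 * 11 = 9*11 = 6
  -> B = 6
s = B^a = 6^25 mod 31  (bits of 25 = 11001)
  bit 0 = 1: r = r^2 * 6 mod 31 = 1^2 * 6 = 1*6 = 6
  bit 1 = 1: r = r^2 * 6 mod 31 = 6^2 * 6 = 5*6 = 30
  bit 2 = 0: r = r^2 mod 31 = 30^2 = 1
  bit 3 = 0: r = r^2 mod 31 = 1^2 = 1
  bit 4 = 1: r = r^2 * 6 mod 31 = 1^2 * 6 = 1*6 = 6
  -> s = B^a = 6

Answer: 6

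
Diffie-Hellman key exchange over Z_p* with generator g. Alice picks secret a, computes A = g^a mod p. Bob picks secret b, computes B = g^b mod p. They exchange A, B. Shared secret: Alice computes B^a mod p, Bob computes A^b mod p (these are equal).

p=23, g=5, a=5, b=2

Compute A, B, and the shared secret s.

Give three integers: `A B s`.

A = 5^5 mod 23  (bits of 5 = 101)
  bit 0 = 1: r = r^2 * 5 mod 23 = 1^2 * 5 = 1*5 = 5
  bit 1 = 0: r = r^2 mod 23 = 5^2 = 2
  bit 2 = 1: r = r^2 * 5 mod 23 = 2^2 * 5 = 4*5 = 20
  -> A = 20
B = 5^2 mod 23  (bits of 2 = 10)
  bit 0 = 1: r = r^2 * 5 mod 23 = 1^2 * 5 = 1*5 = 5
  bit 1 = 0: r = r^2 mod 23 = 5^2 = 2
  -> B = 2
s = B^a = 2^5 mod 23  (bits of 5 = 101)
  bit 0 = 1: r = r^2 * 2 mod 23 = 1^2 * 2 = 1*2 = 2
  bit 1 = 0: r = r^2 mod 23 = 2^2 = 4
  bit 2 = 1: r = r^2 * 2 mod 23 = 4^2 * 2 = 16*2 = 9
  -> s = B^a = 9

Answer: 20 2 9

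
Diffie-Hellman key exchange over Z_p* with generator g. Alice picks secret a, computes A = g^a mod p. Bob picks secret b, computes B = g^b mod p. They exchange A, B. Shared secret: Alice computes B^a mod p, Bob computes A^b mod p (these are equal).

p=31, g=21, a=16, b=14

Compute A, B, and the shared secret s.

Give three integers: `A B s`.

A = 21^16 mod 31  (bits of 16 = 10000)
  bit 0 = 1: r = r^2 * 21 mod 31 = 1^2 * 21 = 1*21 = 21
  bit 1 = 0: r = r^2 mod 31 = 21^2 = 7
  bit 2 = 0: r = r^2 mod 31 = 7^2 = 18
  bit 3 = 0: r = r^2 mod 31 = 18^2 = 14
  bit 4 = 0: r = r^2 mod 31 = 14^2 = 10
  -> A = 10
B = 21^14 mod 31  (bits of 14 = 1110)
  bit 0 = 1: r = r^2 * 21 mod 31 = 1^2 * 21 = 1*21 = 21
  bit 1 = 1: r = r^2 * 21 mod 31 = 21^2 * 21 = 7*21 = 23
  bit 2 = 1: r = r^2 * 21 mod 31 = 23^2 * 21 = 2*21 = 11
  bit 3 = 0: r = r^2 mod 31 = 11^2 = 28
  -> B = 28
s = B^a = 28^16 mod 31  (bits of 16 = 10000)
  bit 0 = 1: r = r^2 * 28 mod 31 = 1^2 * 28 = 1*28 = 28
  bit 1 = 0: r = r^2 mod 31 = 28^2 = 9
  bit 2 = 0: r = r^2 mod 31 = 9^2 = 19
  bit 3 = 0: r = r^2 mod 31 = 19^2 = 20
  bit 4 = 0: r = r^2 mod 31 = 20^2 = 28
  -> s = B^a = 28

Answer: 10 28 28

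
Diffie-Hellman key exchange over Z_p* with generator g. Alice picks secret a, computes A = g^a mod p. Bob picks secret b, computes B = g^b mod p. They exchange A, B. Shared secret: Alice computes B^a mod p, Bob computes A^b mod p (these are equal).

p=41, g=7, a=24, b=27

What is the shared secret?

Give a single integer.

A = 7^24 mod 41  (bits of 24 = 11000)
  bit 0 = 1: r = r^2 * 7 mod 41 = 1^2 * 7 = 1*7 = 7
  bit 1 = 1: r = r^2 * 7 mod 41 = 7^2 * 7 = 8*7 = 15
  bit 2 = 0: r = r^2 mod 41 = 15^2 = 20
  bit 3 = 0: r = r^2 mod 41 = 20^2 = 31
  bit 4 = 0: r = r^2 mod 41 = 31^2 = 18
  -> A = 18
B = 7^27 mod 41  (bits of 27 = 11011)
  bit 0 = 1: r = r^2 * 7 mod 41 = 1^2 * 7 = 1*7 = 7
  bit 1 = 1: r = r^2 * 7 mod 41 = 7^2 * 7 = 8*7 = 15
  bit 2 = 0: r = r^2 mod 41 = 15^2 = 20
  bit 3 = 1: r = r^2 * 7 mod 41 = 20^2 * 7 = 31*7 = 12
  bit 4 = 1: r = r^2 * 7 mod 41 = 12^2 * 7 = 21*7 = 24
  -> B = 24
s = B^a = 24^24 mod 41  (bits of 24 = 11000)
  bit 0 = 1: r = r^2 * 24 mod 41 = 1^2 * 24 = 1*24 = 24
  bit 1 = 1: r = r^2 * 24 mod 41 = 24^2 * 24 = 2*24 = 7
  bit 2 = 0: r = r^2 mod 41 = 7^2 = 8
  bit 3 = 0: r = r^2 mod 41 = 8^2 = 23
  bit 4 = 0: r = r^2 mod 41 = 23^2 = 37
  -> s = B^a = 37

Answer: 37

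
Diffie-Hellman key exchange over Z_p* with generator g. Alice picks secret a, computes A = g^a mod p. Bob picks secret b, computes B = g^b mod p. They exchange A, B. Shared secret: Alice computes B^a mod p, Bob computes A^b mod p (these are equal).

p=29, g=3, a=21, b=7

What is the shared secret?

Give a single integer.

Answer: 12

Derivation:
A = 3^21 mod 29  (bits of 21 = 10101)
  bit 0 = 1: r = r^2 * 3 mod 29 = 1^2 * 3 = 1*3 = 3
  bit 1 = 0: r = r^2 mod 29 = 3^2 = 9
  bit 2 = 1: r = r^2 * 3 mod 29 = 9^2 * 3 = 23*3 = 11
  bit 3 = 0: r = r^2 mod 29 = 11^2 = 5
  bit 4 = 1: r = r^2 * 3 mod 29 = 5^2 * 3 = 25*3 = 17
  -> A = 17
B = 3^7 mod 29  (bits of 7 = 111)
  bit 0 = 1: r = r^2 * 3 mod 29 = 1^2 * 3 = 1*3 = 3
  bit 1 = 1: r = r^2 * 3 mod 29 = 3^2 * 3 = 9*3 = 27
  bit 2 = 1: r = r^2 * 3 mod 29 = 27^2 * 3 = 4*3 = 12
  -> B = 12
s = B^a = 12^21 mod 29  (bits of 21 = 10101)
  bit 0 = 1: r = r^2 * 12 mod 29 = 1^2 * 12 = 1*12 = 12
  bit 1 = 0: r = r^2 mod 29 = 12^2 = 28
  bit 2 = 1: r = r^2 * 12 mod 29 = 28^2 * 12 = 1*12 = 12
  bit 3 = 0: r = r^2 mod 29 = 12^2 = 28
  bit 4 = 1: r = r^2 * 12 mod 29 = 28^2 * 12 = 1*12 = 12
  -> s = B^a = 12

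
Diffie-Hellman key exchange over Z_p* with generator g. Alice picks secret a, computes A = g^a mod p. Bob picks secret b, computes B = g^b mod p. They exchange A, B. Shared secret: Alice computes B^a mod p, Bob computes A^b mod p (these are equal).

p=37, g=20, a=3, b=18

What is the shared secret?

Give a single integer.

Answer: 36

Derivation:
A = 20^3 mod 37  (bits of 3 = 11)
  bit 0 = 1: r = r^2 * 20 mod 37 = 1^2 * 20 = 1*20 = 20
  bit 1 = 1: r = r^2 * 20 mod 37 = 20^2 * 20 = 30*20 = 8
  -> A = 8
B = 20^18 mod 37  (bits of 18 = 10010)
  bit 0 = 1: r = r^2 * 20 mod 37 = 1^2 * 20 = 1*20 = 20
  bit 1 = 0: r = r^2 mod 37 = 20^2 = 30
  bit 2 = 0: r = r^2 mod 37 = 30^2 = 12
  bit 3 = 1: r = r^2 * 20 mod 37 = 12^2 * 20 = 33*20 = 31
  bit 4 = 0: r = r^2 mod 37 = 31^2 = 36
  -> B = 36
s = B^a = 36^3 mod 37  (bits of 3 = 11)
  bit 0 = 1: r = r^2 * 36 mod 37 = 1^2 * 36 = 1*36 = 36
  bit 1 = 1: r = r^2 * 36 mod 37 = 36^2 * 36 = 1*36 = 36
  -> s = B^a = 36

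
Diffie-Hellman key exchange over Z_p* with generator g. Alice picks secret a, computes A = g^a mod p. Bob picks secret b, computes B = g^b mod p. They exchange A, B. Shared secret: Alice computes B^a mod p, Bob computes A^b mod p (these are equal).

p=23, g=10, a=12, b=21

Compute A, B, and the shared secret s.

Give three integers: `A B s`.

Answer: 13 7 16

Derivation:
A = 10^12 mod 23  (bits of 12 = 1100)
  bit 0 = 1: r = r^2 * 10 mod 23 = 1^2 * 10 = 1*10 = 10
  bit 1 = 1: r = r^2 * 10 mod 23 = 10^2 * 10 = 8*10 = 11
  bit 2 = 0: r = r^2 mod 23 = 11^2 = 6
  bit 3 = 0: r = r^2 mod 23 = 6^2 = 13
  -> A = 13
B = 10^21 mod 23  (bits of 21 = 10101)
  bit 0 = 1: r = r^2 * 10 mod 23 = 1^2 * 10 = 1*10 = 10
  bit 1 = 0: r = r^2 mod 23 = 10^2 = 8
  bit 2 = 1: r = r^2 * 10 mod 23 = 8^2 * 10 = 18*10 = 19
  bit 3 = 0: r = r^2 mod 23 = 19^2 = 16
  bit 4 = 1: r = r^2 * 10 mod 23 = 16^2 * 10 = 3*10 = 7
  -> B = 7
s = B^a = 7^12 mod 23  (bits of 12 = 1100)
  bit 0 = 1: r = r^2 * 7 mod 23 = 1^2 * 7 = 1*7 = 7
  bit 1 = 1: r = r^2 * 7 mod 23 = 7^2 * 7 = 3*7 = 21
  bit 2 = 0: r = r^2 mod 23 = 21^2 = 4
  bit 3 = 0: r = r^2 mod 23 = 4^2 = 16
  -> s = B^a = 16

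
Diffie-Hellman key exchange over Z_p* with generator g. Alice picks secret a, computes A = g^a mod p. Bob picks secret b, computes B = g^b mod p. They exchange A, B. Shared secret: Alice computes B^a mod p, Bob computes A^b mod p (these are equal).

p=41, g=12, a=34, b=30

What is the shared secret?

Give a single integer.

Answer: 40

Derivation:
A = 12^34 mod 41  (bits of 34 = 100010)
  bit 0 = 1: r = r^2 * 12 mod 41 = 1^2 * 12 = 1*12 = 12
  bit 1 = 0: r = r^2 mod 41 = 12^2 = 21
  bit 2 = 0: r = r^2 mod 41 = 21^2 = 31
  bit 3 = 0: r = r^2 mod 41 = 31^2 = 18
  bit 4 = 1: r = r^2 * 12 mod 41 = 18^2 * 12 = 37*12 = 34
  bit 5 = 0: r = r^2 mod 41 = 34^2 = 8
  -> A = 8
B = 12^30 mod 41  (bits of 30 = 11110)
  bit 0 = 1: r = r^2 * 12 mod 41 = 1^2 * 12 = 1*12 = 12
  bit 1 = 1: r = r^2 * 12 mod 41 = 12^2 * 12 = 21*12 = 6
  bit 2 = 1: r = r^2 * 12 mod 41 = 6^2 * 12 = 36*12 = 22
  bit 3 = 1: r = r^2 * 12 mod 41 = 22^2 * 12 = 33*12 = 27
  bit 4 = 0: r = r^2 mod 41 = 27^2 = 32
  -> B = 32
s = B^a = 32^34 mod 41  (bits of 34 = 100010)
  bit 0 = 1: r = r^2 * 32 mod 41 = 1^2 * 32 = 1*32 = 32
  bit 1 = 0: r = r^2 mod 41 = 32^2 = 40
  bit 2 = 0: r = r^2 mod 41 = 40^2 = 1
  bit 3 = 0: r = r^2 mod 41 = 1^2 = 1
  bit 4 = 1: r = r^2 * 32 mod 41 = 1^2 * 32 = 1*32 = 32
  bit 5 = 0: r = r^2 mod 41 = 32^2 = 40
  -> s = B^a = 40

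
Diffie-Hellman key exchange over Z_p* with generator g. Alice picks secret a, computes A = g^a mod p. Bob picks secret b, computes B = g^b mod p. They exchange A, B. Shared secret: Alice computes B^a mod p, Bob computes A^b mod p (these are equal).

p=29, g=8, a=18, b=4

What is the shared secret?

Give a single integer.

A = 8^18 mod 29  (bits of 18 = 10010)
  bit 0 = 1: r = r^2 * 8 mod 29 = 1^2 * 8 = 1*8 = 8
  bit 1 = 0: r = r^2 mod 29 = 8^2 = 6
  bit 2 = 0: r = r^2 mod 29 = 6^2 = 7
  bit 3 = 1: r = r^2 * 8 mod 29 = 7^2 * 8 = 20*8 = 15
  bit 4 = 0: r = r^2 mod 29 = 15^2 = 22
  -> A = 22
B = 8^4 mod 29  (bits of 4 = 100)
  bit 0 = 1: r = r^2 * 8 mod 29 = 1^2 * 8 = 1*8 = 8
  bit 1 = 0: r = r^2 mod 29 = 8^2 = 6
  bit 2 = 0: r = r^2 mod 29 = 6^2 = 7
  -> B = 7
s = B^a = 7^18 mod 29  (bits of 18 = 10010)
  bit 0 = 1: r = r^2 * 7 mod 29 = 1^2 * 7 = 1*7 = 7
  bit 1 = 0: r = r^2 mod 29 = 7^2 = 20
  bit 2 = 0: r = r^2 mod 29 = 20^2 = 23
  bit 3 = 1: r = r^2 * 7 mod 29 = 23^2 * 7 = 7*7 = 20
  bit 4 = 0: r = r^2 mod 29 = 20^2 = 23
  -> s = B^a = 23

Answer: 23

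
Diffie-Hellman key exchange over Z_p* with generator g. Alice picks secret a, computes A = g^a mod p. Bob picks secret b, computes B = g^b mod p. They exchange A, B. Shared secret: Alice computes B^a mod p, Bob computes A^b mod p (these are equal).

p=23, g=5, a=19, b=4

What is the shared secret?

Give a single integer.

Answer: 9

Derivation:
A = 5^19 mod 23  (bits of 19 = 10011)
  bit 0 = 1: r = r^2 * 5 mod 23 = 1^2 * 5 = 1*5 = 5
  bit 1 = 0: r = r^2 mod 23 = 5^2 = 2
  bit 2 = 0: r = r^2 mod 23 = 2^2 = 4
  bit 3 = 1: r = r^2 * 5 mod 23 = 4^2 * 5 = 16*5 = 11
  bit 4 = 1: r = r^2 * 5 mod 23 = 11^2 * 5 = 6*5 = 7
  -> A = 7
B = 5^4 mod 23  (bits of 4 = 100)
  bit 0 = 1: r = r^2 * 5 mod 23 = 1^2 * 5 = 1*5 = 5
  bit 1 = 0: r = r^2 mod 23 = 5^2 = 2
  bit 2 = 0: r = r^2 mod 23 = 2^2 = 4
  -> B = 4
s = B^a = 4^19 mod 23  (bits of 19 = 10011)
  bit 0 = 1: r = r^2 * 4 mod 23 = 1^2 * 4 = 1*4 = 4
  bit 1 = 0: r = r^2 mod 23 = 4^2 = 16
  bit 2 = 0: r = r^2 mod 23 = 16^2 = 3
  bit 3 = 1: r = r^2 * 4 mod 23 = 3^2 * 4 = 9*4 = 13
  bit 4 = 1: r = r^2 * 4 mod 23 = 13^2 * 4 = 8*4 = 9
  -> s = B^a = 9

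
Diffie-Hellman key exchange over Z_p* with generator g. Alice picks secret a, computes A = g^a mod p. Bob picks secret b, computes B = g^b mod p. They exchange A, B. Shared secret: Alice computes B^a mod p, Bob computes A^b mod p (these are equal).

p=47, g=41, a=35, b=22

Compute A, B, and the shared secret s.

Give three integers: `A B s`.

A = 41^35 mod 47  (bits of 35 = 100011)
  bit 0 = 1: r = r^2 * 41 mod 47 = 1^2 * 41 = 1*41 = 41
  bit 1 = 0: r = r^2 mod 47 = 41^2 = 36
  bit 2 = 0: r = r^2 mod 47 = 36^2 = 27
  bit 3 = 0: r = r^2 mod 47 = 27^2 = 24
  bit 4 = 1: r = r^2 * 41 mod 47 = 24^2 * 41 = 12*41 = 22
  bit 5 = 1: r = r^2 * 41 mod 47 = 22^2 * 41 = 14*41 = 10
  -> A = 10
B = 41^22 mod 47  (bits of 22 = 10110)
  bit 0 = 1: r = r^2 * 41 mod 47 = 1^2 * 41 = 1*41 = 41
  bit 1 = 0: r = r^2 mod 47 = 41^2 = 36
  bit 2 = 1: r = r^2 * 41 mod 47 = 36^2 * 41 = 27*41 = 26
  bit 3 = 1: r = r^2 * 41 mod 47 = 26^2 * 41 = 18*41 = 33
  bit 4 = 0: r = r^2 mod 47 = 33^2 = 8
  -> B = 8
s = B^a = 8^35 mod 47  (bits of 35 = 100011)
  bit 0 = 1: r = r^2 * 8 mod 47 = 1^2 * 8 = 1*8 = 8
  bit 1 = 0: r = r^2 mod 47 = 8^2 = 17
  bit 2 = 0: r = r^2 mod 47 = 17^2 = 7
  bit 3 = 0: r = r^2 mod 47 = 7^2 = 2
  bit 4 = 1: r = r^2 * 8 mod 47 = 2^2 * 8 = 4*8 = 32
  bit 5 = 1: r = r^2 * 8 mod 47 = 32^2 * 8 = 37*8 = 14
  -> s = B^a = 14

Answer: 10 8 14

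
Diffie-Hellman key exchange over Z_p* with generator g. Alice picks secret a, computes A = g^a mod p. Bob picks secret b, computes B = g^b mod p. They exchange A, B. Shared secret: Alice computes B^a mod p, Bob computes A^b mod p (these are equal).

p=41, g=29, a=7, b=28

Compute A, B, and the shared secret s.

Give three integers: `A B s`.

Answer: 19 23 4

Derivation:
A = 29^7 mod 41  (bits of 7 = 111)
  bit 0 = 1: r = r^2 * 29 mod 41 = 1^2 * 29 = 1*29 = 29
  bit 1 = 1: r = r^2 * 29 mod 41 = 29^2 * 29 = 21*29 = 35
  bit 2 = 1: r = r^2 * 29 mod 41 = 35^2 * 29 = 36*29 = 19
  -> A = 19
B = 29^28 mod 41  (bits of 28 = 11100)
  bit 0 = 1: r = r^2 * 29 mod 41 = 1^2 * 29 = 1*29 = 29
  bit 1 = 1: r = r^2 * 29 mod 41 = 29^2 * 29 = 21*29 = 35
  bit 2 = 1: r = r^2 * 29 mod 41 = 35^2 * 29 = 36*29 = 19
  bit 3 = 0: r = r^2 mod 41 = 19^2 = 33
  bit 4 = 0: r = r^2 mod 41 = 33^2 = 23
  -> B = 23
s = B^a = 23^7 mod 41  (bits of 7 = 111)
  bit 0 = 1: r = r^2 * 23 mod 41 = 1^2 * 23 = 1*23 = 23
  bit 1 = 1: r = r^2 * 23 mod 41 = 23^2 * 23 = 37*23 = 31
  bit 2 = 1: r = r^2 * 23 mod 41 = 31^2 * 23 = 18*23 = 4
  -> s = B^a = 4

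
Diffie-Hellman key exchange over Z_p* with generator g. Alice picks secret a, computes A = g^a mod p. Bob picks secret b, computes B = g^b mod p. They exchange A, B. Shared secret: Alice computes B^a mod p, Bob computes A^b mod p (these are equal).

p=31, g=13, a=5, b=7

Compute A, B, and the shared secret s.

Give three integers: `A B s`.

Answer: 6 22 6

Derivation:
A = 13^5 mod 31  (bits of 5 = 101)
  bit 0 = 1: r = r^2 * 13 mod 31 = 1^2 * 13 = 1*13 = 13
  bit 1 = 0: r = r^2 mod 31 = 13^2 = 14
  bit 2 = 1: r = r^2 * 13 mod 31 = 14^2 * 13 = 10*13 = 6
  -> A = 6
B = 13^7 mod 31  (bits of 7 = 111)
  bit 0 = 1: r = r^2 * 13 mod 31 = 1^2 * 13 = 1*13 = 13
  bit 1 = 1: r = r^2 * 13 mod 31 = 13^2 * 13 = 14*13 = 27
  bit 2 = 1: r = r^2 * 13 mod 31 = 27^2 * 13 = 16*13 = 22
  -> B = 22
s = B^a = 22^5 mod 31  (bits of 5 = 101)
  bit 0 = 1: r = r^2 * 22 mod 31 = 1^2 * 22 = 1*22 = 22
  bit 1 = 0: r = r^2 mod 31 = 22^2 = 19
  bit 2 = 1: r = r^2 * 22 mod 31 = 19^2 * 22 = 20*22 = 6
  -> s = B^a = 6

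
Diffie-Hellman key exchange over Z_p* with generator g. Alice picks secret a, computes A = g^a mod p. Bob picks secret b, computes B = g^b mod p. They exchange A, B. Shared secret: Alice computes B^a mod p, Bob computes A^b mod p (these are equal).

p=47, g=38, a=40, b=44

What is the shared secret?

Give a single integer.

A = 38^40 mod 47  (bits of 40 = 101000)
  bit 0 = 1: r = r^2 * 38 mod 47 = 1^2 * 38 = 1*38 = 38
  bit 1 = 0: r = r^2 mod 47 = 38^2 = 34
  bit 2 = 1: r = r^2 * 38 mod 47 = 34^2 * 38 = 28*38 = 30
  bit 3 = 0: r = r^2 mod 47 = 30^2 = 7
  bit 4 = 0: r = r^2 mod 47 = 7^2 = 2
  bit 5 = 0: r = r^2 mod 47 = 2^2 = 4
  -> A = 4
B = 38^44 mod 47  (bits of 44 = 101100)
  bit 0 = 1: r = r^2 * 38 mod 47 = 1^2 * 38 = 1*38 = 38
  bit 1 = 0: r = r^2 mod 47 = 38^2 = 34
  bit 2 = 1: r = r^2 * 38 mod 47 = 34^2 * 38 = 28*38 = 30
  bit 3 = 1: r = r^2 * 38 mod 47 = 30^2 * 38 = 7*38 = 31
  bit 4 = 0: r = r^2 mod 47 = 31^2 = 21
  bit 5 = 0: r = r^2 mod 47 = 21^2 = 18
  -> B = 18
s = B^a = 18^40 mod 47  (bits of 40 = 101000)
  bit 0 = 1: r = r^2 * 18 mod 47 = 1^2 * 18 = 1*18 = 18
  bit 1 = 0: r = r^2 mod 47 = 18^2 = 42
  bit 2 = 1: r = r^2 * 18 mod 47 = 42^2 * 18 = 25*18 = 27
  bit 3 = 0: r = r^2 mod 47 = 27^2 = 24
  bit 4 = 0: r = r^2 mod 47 = 24^2 = 12
  bit 5 = 0: r = r^2 mod 47 = 12^2 = 3
  -> s = B^a = 3

Answer: 3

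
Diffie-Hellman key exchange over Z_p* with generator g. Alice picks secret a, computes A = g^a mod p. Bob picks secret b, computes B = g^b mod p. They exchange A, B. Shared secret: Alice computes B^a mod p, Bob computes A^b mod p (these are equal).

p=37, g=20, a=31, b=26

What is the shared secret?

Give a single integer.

A = 20^31 mod 37  (bits of 31 = 11111)
  bit 0 = 1: r = r^2 * 20 mod 37 = 1^2 * 20 = 1*20 = 20
  bit 1 = 1: r = r^2 * 20 mod 37 = 20^2 * 20 = 30*20 = 8
  bit 2 = 1: r = r^2 * 20 mod 37 = 8^2 * 20 = 27*20 = 22
  bit 3 = 1: r = r^2 * 20 mod 37 = 22^2 * 20 = 3*20 = 23
  bit 4 = 1: r = r^2 * 20 mod 37 = 23^2 * 20 = 11*20 = 35
  -> A = 35
B = 20^26 mod 37  (bits of 26 = 11010)
  bit 0 = 1: r = r^2 * 20 mod 37 = 1^2 * 20 = 1*20 = 20
  bit 1 = 1: r = r^2 * 20 mod 37 = 20^2 * 20 = 30*20 = 8
  bit 2 = 0: r = r^2 mod 37 = 8^2 = 27
  bit 3 = 1: r = r^2 * 20 mod 37 = 27^2 * 20 = 26*20 = 2
  bit 4 = 0: r = r^2 mod 37 = 2^2 = 4
  -> B = 4
s = B^a = 4^31 mod 37  (bits of 31 = 11111)
  bit 0 = 1: r = r^2 * 4 mod 37 = 1^2 * 4 = 1*4 = 4
  bit 1 = 1: r = r^2 * 4 mod 37 = 4^2 * 4 = 16*4 = 27
  bit 2 = 1: r = r^2 * 4 mod 37 = 27^2 * 4 = 26*4 = 30
  bit 3 = 1: r = r^2 * 4 mod 37 = 30^2 * 4 = 12*4 = 11
  bit 4 = 1: r = r^2 * 4 mod 37 = 11^2 * 4 = 10*4 = 3
  -> s = B^a = 3

Answer: 3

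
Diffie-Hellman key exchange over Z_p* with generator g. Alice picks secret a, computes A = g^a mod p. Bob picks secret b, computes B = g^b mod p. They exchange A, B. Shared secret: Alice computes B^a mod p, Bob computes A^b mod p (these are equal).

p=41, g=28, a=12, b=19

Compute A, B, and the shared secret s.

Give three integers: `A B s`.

Answer: 4 19 31

Derivation:
A = 28^12 mod 41  (bits of 12 = 1100)
  bit 0 = 1: r = r^2 * 28 mod 41 = 1^2 * 28 = 1*28 = 28
  bit 1 = 1: r = r^2 * 28 mod 41 = 28^2 * 28 = 5*28 = 17
  bit 2 = 0: r = r^2 mod 41 = 17^2 = 2
  bit 3 = 0: r = r^2 mod 41 = 2^2 = 4
  -> A = 4
B = 28^19 mod 41  (bits of 19 = 10011)
  bit 0 = 1: r = r^2 * 28 mod 41 = 1^2 * 28 = 1*28 = 28
  bit 1 = 0: r = r^2 mod 41 = 28^2 = 5
  bit 2 = 0: r = r^2 mod 41 = 5^2 = 25
  bit 3 = 1: r = r^2 * 28 mod 41 = 25^2 * 28 = 10*28 = 34
  bit 4 = 1: r = r^2 * 28 mod 41 = 34^2 * 28 = 8*28 = 19
  -> B = 19
s = B^a = 19^12 mod 41  (bits of 12 = 1100)
  bit 0 = 1: r = r^2 * 19 mod 41 = 1^2 * 19 = 1*19 = 19
  bit 1 = 1: r = r^2 * 19 mod 41 = 19^2 * 19 = 33*19 = 12
  bit 2 = 0: r = r^2 mod 41 = 12^2 = 21
  bit 3 = 0: r = r^2 mod 41 = 21^2 = 31
  -> s = B^a = 31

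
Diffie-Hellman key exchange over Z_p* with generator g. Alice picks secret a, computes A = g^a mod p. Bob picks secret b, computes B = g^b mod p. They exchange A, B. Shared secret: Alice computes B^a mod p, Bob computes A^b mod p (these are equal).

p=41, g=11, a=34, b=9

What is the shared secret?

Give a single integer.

Answer: 8

Derivation:
A = 11^34 mod 41  (bits of 34 = 100010)
  bit 0 = 1: r = r^2 * 11 mod 41 = 1^2 * 11 = 1*11 = 11
  bit 1 = 0: r = r^2 mod 41 = 11^2 = 39
  bit 2 = 0: r = r^2 mod 41 = 39^2 = 4
  bit 3 = 0: r = r^2 mod 41 = 4^2 = 16
  bit 4 = 1: r = r^2 * 11 mod 41 = 16^2 * 11 = 10*11 = 28
  bit 5 = 0: r = r^2 mod 41 = 28^2 = 5
  -> A = 5
B = 11^9 mod 41  (bits of 9 = 1001)
  bit 0 = 1: r = r^2 * 11 mod 41 = 1^2 * 11 = 1*11 = 11
  bit 1 = 0: r = r^2 mod 41 = 11^2 = 39
  bit 2 = 0: r = r^2 mod 41 = 39^2 = 4
  bit 3 = 1: r = r^2 * 11 mod 41 = 4^2 * 11 = 16*11 = 12
  -> B = 12
s = B^a = 12^34 mod 41  (bits of 34 = 100010)
  bit 0 = 1: r = r^2 * 12 mod 41 = 1^2 * 12 = 1*12 = 12
  bit 1 = 0: r = r^2 mod 41 = 12^2 = 21
  bit 2 = 0: r = r^2 mod 41 = 21^2 = 31
  bit 3 = 0: r = r^2 mod 41 = 31^2 = 18
  bit 4 = 1: r = r^2 * 12 mod 41 = 18^2 * 12 = 37*12 = 34
  bit 5 = 0: r = r^2 mod 41 = 34^2 = 8
  -> s = B^a = 8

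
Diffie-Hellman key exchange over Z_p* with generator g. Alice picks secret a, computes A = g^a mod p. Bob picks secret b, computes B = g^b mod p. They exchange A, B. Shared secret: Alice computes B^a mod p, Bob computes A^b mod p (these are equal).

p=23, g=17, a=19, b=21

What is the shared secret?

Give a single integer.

Answer: 14

Derivation:
A = 17^19 mod 23  (bits of 19 = 10011)
  bit 0 = 1: r = r^2 * 17 mod 23 = 1^2 * 17 = 1*17 = 17
  bit 1 = 0: r = r^2 mod 23 = 17^2 = 13
  bit 2 = 0: r = r^2 mod 23 = 13^2 = 8
  bit 3 = 1: r = r^2 * 17 mod 23 = 8^2 * 17 = 18*17 = 7
  bit 4 = 1: r = r^2 * 17 mod 23 = 7^2 * 17 = 3*17 = 5
  -> A = 5
B = 17^21 mod 23  (bits of 21 = 10101)
  bit 0 = 1: r = r^2 * 17 mod 23 = 1^2 * 17 = 1*17 = 17
  bit 1 = 0: r = r^2 mod 23 = 17^2 = 13
  bit 2 = 1: r = r^2 * 17 mod 23 = 13^2 * 17 = 8*17 = 21
  bit 3 = 0: r = r^2 mod 23 = 21^2 = 4
  bit 4 = 1: r = r^2 * 17 mod 23 = 4^2 * 17 = 16*17 = 19
  -> B = 19
s = B^a = 19^19 mod 23  (bits of 19 = 10011)
  bit 0 = 1: r = r^2 * 19 mod 23 = 1^2 * 19 = 1*19 = 19
  bit 1 = 0: r = r^2 mod 23 = 19^2 = 16
  bit 2 = 0: r = r^2 mod 23 = 16^2 = 3
  bit 3 = 1: r = r^2 * 19 mod 23 = 3^2 * 19 = 9*19 = 10
  bit 4 = 1: r = r^2 * 19 mod 23 = 10^2 * 19 = 8*19 = 14
  -> s = B^a = 14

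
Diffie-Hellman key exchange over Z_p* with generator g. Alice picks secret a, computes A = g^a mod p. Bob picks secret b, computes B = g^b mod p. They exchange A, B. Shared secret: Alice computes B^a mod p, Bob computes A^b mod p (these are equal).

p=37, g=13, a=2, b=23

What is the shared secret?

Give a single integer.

Answer: 4

Derivation:
A = 13^2 mod 37  (bits of 2 = 10)
  bit 0 = 1: r = r^2 * 13 mod 37 = 1^2 * 13 = 1*13 = 13
  bit 1 = 0: r = r^2 mod 37 = 13^2 = 21
  -> A = 21
B = 13^23 mod 37  (bits of 23 = 10111)
  bit 0 = 1: r = r^2 * 13 mod 37 = 1^2 * 13 = 1*13 = 13
  bit 1 = 0: r = r^2 mod 37 = 13^2 = 21
  bit 2 = 1: r = r^2 * 13 mod 37 = 21^2 * 13 = 34*13 = 35
  bit 3 = 1: r = r^2 * 13 mod 37 = 35^2 * 13 = 4*13 = 15
  bit 4 = 1: r = r^2 * 13 mod 37 = 15^2 * 13 = 3*13 = 2
  -> B = 2
s = B^a = 2^2 mod 37  (bits of 2 = 10)
  bit 0 = 1: r = r^2 * 2 mod 37 = 1^2 * 2 = 1*2 = 2
  bit 1 = 0: r = r^2 mod 37 = 2^2 = 4
  -> s = B^a = 4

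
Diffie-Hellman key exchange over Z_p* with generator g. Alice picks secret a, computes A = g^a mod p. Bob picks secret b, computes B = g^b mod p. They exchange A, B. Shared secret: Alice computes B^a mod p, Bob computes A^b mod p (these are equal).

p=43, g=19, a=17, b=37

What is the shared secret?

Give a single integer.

A = 19^17 mod 43  (bits of 17 = 10001)
  bit 0 = 1: r = r^2 * 19 mod 43 = 1^2 * 19 = 1*19 = 19
  bit 1 = 0: r = r^2 mod 43 = 19^2 = 17
  bit 2 = 0: r = r^2 mod 43 = 17^2 = 31
  bit 3 = 0: r = r^2 mod 43 = 31^2 = 15
  bit 4 = 1: r = r^2 * 19 mod 43 = 15^2 * 19 = 10*19 = 18
  -> A = 18
B = 19^37 mod 43  (bits of 37 = 100101)
  bit 0 = 1: r = r^2 * 19 mod 43 = 1^2 * 19 = 1*19 = 19
  bit 1 = 0: r = r^2 mod 43 = 19^2 = 17
  bit 2 = 0: r = r^2 mod 43 = 17^2 = 31
  bit 3 = 1: r = r^2 * 19 mod 43 = 31^2 * 19 = 15*19 = 27
  bit 4 = 0: r = r^2 mod 43 = 27^2 = 41
  bit 5 = 1: r = r^2 * 19 mod 43 = 41^2 * 19 = 4*19 = 33
  -> B = 33
s = B^a = 33^17 mod 43  (bits of 17 = 10001)
  bit 0 = 1: r = r^2 * 33 mod 43 = 1^2 * 33 = 1*33 = 33
  bit 1 = 0: r = r^2 mod 43 = 33^2 = 14
  bit 2 = 0: r = r^2 mod 43 = 14^2 = 24
  bit 3 = 0: r = r^2 mod 43 = 24^2 = 17
  bit 4 = 1: r = r^2 * 33 mod 43 = 17^2 * 33 = 31*33 = 34
  -> s = B^a = 34

Answer: 34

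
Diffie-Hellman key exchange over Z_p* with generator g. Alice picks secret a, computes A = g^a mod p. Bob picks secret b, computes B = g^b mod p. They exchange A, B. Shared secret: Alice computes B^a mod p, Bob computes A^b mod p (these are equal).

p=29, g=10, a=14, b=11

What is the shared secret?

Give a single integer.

Answer: 28

Derivation:
A = 10^14 mod 29  (bits of 14 = 1110)
  bit 0 = 1: r = r^2 * 10 mod 29 = 1^2 * 10 = 1*10 = 10
  bit 1 = 1: r = r^2 * 10 mod 29 = 10^2 * 10 = 13*10 = 14
  bit 2 = 1: r = r^2 * 10 mod 29 = 14^2 * 10 = 22*10 = 17
  bit 3 = 0: r = r^2 mod 29 = 17^2 = 28
  -> A = 28
B = 10^11 mod 29  (bits of 11 = 1011)
  bit 0 = 1: r = r^2 * 10 mod 29 = 1^2 * 10 = 1*10 = 10
  bit 1 = 0: r = r^2 mod 29 = 10^2 = 13
  bit 2 = 1: r = r^2 * 10 mod 29 = 13^2 * 10 = 24*10 = 8
  bit 3 = 1: r = r^2 * 10 mod 29 = 8^2 * 10 = 6*10 = 2
  -> B = 2
s = B^a = 2^14 mod 29  (bits of 14 = 1110)
  bit 0 = 1: r = r^2 * 2 mod 29 = 1^2 * 2 = 1*2 = 2
  bit 1 = 1: r = r^2 * 2 mod 29 = 2^2 * 2 = 4*2 = 8
  bit 2 = 1: r = r^2 * 2 mod 29 = 8^2 * 2 = 6*2 = 12
  bit 3 = 0: r = r^2 mod 29 = 12^2 = 28
  -> s = B^a = 28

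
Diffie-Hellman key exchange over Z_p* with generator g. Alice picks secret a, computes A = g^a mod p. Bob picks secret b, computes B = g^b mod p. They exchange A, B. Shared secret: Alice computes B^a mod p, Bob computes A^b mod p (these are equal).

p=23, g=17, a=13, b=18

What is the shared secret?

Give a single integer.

Answer: 9

Derivation:
A = 17^13 mod 23  (bits of 13 = 1101)
  bit 0 = 1: r = r^2 * 17 mod 23 = 1^2 * 17 = 1*17 = 17
  bit 1 = 1: r = r^2 * 17 mod 23 = 17^2 * 17 = 13*17 = 14
  bit 2 = 0: r = r^2 mod 23 = 14^2 = 12
  bit 3 = 1: r = r^2 * 17 mod 23 = 12^2 * 17 = 6*17 = 10
  -> A = 10
B = 17^18 mod 23  (bits of 18 = 10010)
  bit 0 = 1: r = r^2 * 17 mod 23 = 1^2 * 17 = 1*17 = 17
  bit 1 = 0: r = r^2 mod 23 = 17^2 = 13
  bit 2 = 0: r = r^2 mod 23 = 13^2 = 8
  bit 3 = 1: r = r^2 * 17 mod 23 = 8^2 * 17 = 18*17 = 7
  bit 4 = 0: r = r^2 mod 23 = 7^2 = 3
  -> B = 3
s = B^a = 3^13 mod 23  (bits of 13 = 1101)
  bit 0 = 1: r = r^2 * 3 mod 23 = 1^2 * 3 = 1*3 = 3
  bit 1 = 1: r = r^2 * 3 mod 23 = 3^2 * 3 = 9*3 = 4
  bit 2 = 0: r = r^2 mod 23 = 4^2 = 16
  bit 3 = 1: r = r^2 * 3 mod 23 = 16^2 * 3 = 3*3 = 9
  -> s = B^a = 9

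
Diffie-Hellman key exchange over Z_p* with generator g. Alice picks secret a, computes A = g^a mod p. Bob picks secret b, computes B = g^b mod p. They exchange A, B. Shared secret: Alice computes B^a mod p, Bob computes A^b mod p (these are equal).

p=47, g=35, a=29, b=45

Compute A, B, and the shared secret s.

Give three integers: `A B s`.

Answer: 20 43 40

Derivation:
A = 35^29 mod 47  (bits of 29 = 11101)
  bit 0 = 1: r = r^2 * 35 mod 47 = 1^2 * 35 = 1*35 = 35
  bit 1 = 1: r = r^2 * 35 mod 47 = 35^2 * 35 = 3*35 = 11
  bit 2 = 1: r = r^2 * 35 mod 47 = 11^2 * 35 = 27*35 = 5
  bit 3 = 0: r = r^2 mod 47 = 5^2 = 25
  bit 4 = 1: r = r^2 * 35 mod 47 = 25^2 * 35 = 14*35 = 20
  -> A = 20
B = 35^45 mod 47  (bits of 45 = 101101)
  bit 0 = 1: r = r^2 * 35 mod 47 = 1^2 * 35 = 1*35 = 35
  bit 1 = 0: r = r^2 mod 47 = 35^2 = 3
  bit 2 = 1: r = r^2 * 35 mod 47 = 3^2 * 35 = 9*35 = 33
  bit 3 = 1: r = r^2 * 35 mod 47 = 33^2 * 35 = 8*35 = 45
  bit 4 = 0: r = r^2 mod 47 = 45^2 = 4
  bit 5 = 1: r = r^2 * 35 mod 47 = 4^2 * 35 = 16*35 = 43
  -> B = 43
s = B^a = 43^29 mod 47  (bits of 29 = 11101)
  bit 0 = 1: r = r^2 * 43 mod 47 = 1^2 * 43 = 1*43 = 43
  bit 1 = 1: r = r^2 * 43 mod 47 = 43^2 * 43 = 16*43 = 30
  bit 2 = 1: r = r^2 * 43 mod 47 = 30^2 * 43 = 7*43 = 19
  bit 3 = 0: r = r^2 mod 47 = 19^2 = 32
  bit 4 = 1: r = r^2 * 43 mod 47 = 32^2 * 43 = 37*43 = 40
  -> s = B^a = 40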